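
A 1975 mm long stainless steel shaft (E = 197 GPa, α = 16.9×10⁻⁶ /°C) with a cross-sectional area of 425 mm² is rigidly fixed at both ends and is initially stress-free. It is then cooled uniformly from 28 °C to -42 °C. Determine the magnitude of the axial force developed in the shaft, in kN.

P ≈ 99 kN (tensile)

With zero net strain, σ = E·αΔT = 197 GPa × 16.9×10⁻⁶ × 70 = 233.1 MPa.
Axial force P = σA = 233.1 × 425 = 99050 N = 99.05 kN, tensile.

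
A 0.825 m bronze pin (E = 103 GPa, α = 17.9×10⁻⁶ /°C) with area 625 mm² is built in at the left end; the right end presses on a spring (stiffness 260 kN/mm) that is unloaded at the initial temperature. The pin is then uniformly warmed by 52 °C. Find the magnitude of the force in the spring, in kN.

If the spring were absent the pin would lengthen by αΔT L = 17.9×10⁻⁶ × 52 × 825 = 0.7679 mm.
Let P be the compressive force at the spring. The pin shortens elastically by PL/(AE) and the spring compresses by P/k; together these equal δ_free.
P [ L/(AE) + 1/k ] = δ_free → P [ 825/(625×103×10³) + 1/(260×10³) ] = 0.7679.
P = 0.7679 / 1.666×10⁻⁵ = 46090 N.

P ≈ 46.1 kN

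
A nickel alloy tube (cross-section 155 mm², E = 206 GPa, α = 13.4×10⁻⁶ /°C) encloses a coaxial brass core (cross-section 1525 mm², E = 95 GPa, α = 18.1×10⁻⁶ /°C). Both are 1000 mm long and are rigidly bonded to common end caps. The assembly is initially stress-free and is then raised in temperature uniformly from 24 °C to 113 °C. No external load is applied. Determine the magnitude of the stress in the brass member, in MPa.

Both members must finish at the same length. With the larger α, the brass tends to over-expand; the plates restrain it, putting the brass in compression and the nickel alloy in tension. With no external load the two internal forces are equal and opposite, magnitude P.
Compatibility of the two members (thermal + elastic change equal): (α₁ − α₂)ΔT = P·[1/(A₁E₁) + 1/(A₂E₂)].
|α₁ − α₂|·ΔT = 4.7×10⁻⁶ × 89 = 0.0004183.
1/(A₁E₁) + 1/(A₂E₂) = 1/(155×206×10³) + 1/(1525×95×10³) = 3.822×10⁻⁸ N⁻¹.
So P = 0.0004183 / 3.822×10⁻⁸ = 10.94 kN.
σ_{brass} = P/A₂ = 10940/1525 = 7.177 MPa, compressive.

σ ≈ 7.18 MPa (compressive)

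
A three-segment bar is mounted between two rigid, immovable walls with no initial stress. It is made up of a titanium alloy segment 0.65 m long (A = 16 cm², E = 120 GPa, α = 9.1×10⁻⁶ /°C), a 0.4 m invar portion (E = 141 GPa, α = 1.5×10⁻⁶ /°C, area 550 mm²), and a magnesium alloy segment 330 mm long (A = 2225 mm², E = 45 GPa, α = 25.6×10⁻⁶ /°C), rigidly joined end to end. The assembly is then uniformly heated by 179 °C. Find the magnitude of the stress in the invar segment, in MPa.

σ ≈ 411 MPa (compressive)

If the supports were absent, the total length change would be Σ αᵢΔT Lᵢ = 9.1×10⁻⁶×179×650 + 1.5×10⁻⁶×179×400 + 25.6×10⁻⁶×179×330 = 2.678 mm.
The rigid supports impose zero overall length change; the single axial force P common to all segments must satisfy P Σ Lᵢ/(AᵢEᵢ) = δ_free.
The series flexibility is Σ Lᵢ/(AᵢEᵢ) = 650/(1600×120×10³) + 400/(550×141×10³) + 330/(2225×45×10³) = 1.184×10⁻⁵ mm/N.
Hence P = δ_free / Σ(L/AE) = 2.678/1.184×10⁻⁵ = 226.2 kN (compressive).
σ_{invar} = P / A = 226200 / 550 = 411.3 MPa.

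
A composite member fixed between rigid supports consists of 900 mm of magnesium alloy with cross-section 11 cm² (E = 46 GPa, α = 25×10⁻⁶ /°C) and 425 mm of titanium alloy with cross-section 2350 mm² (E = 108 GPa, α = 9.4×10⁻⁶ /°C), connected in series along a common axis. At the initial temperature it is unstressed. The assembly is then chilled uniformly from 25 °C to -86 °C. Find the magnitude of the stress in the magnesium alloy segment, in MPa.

σ ≈ 137 MPa (tensile)

Free thermal contraction of the whole bar: Σ αᵢΔT Lᵢ = 25×10⁻⁶×111×900 + 9.4×10⁻⁶×111×425 = 2.941 mm.
The rigid supports impose zero overall length change; the single axial force P common to all segments must satisfy P Σ Lᵢ/(AᵢEᵢ) = δ_free.
Σ Lᵢ/(AᵢEᵢ) = 900/(1100×46×10³) + 425/(2350×108×10³) = 1.946×10⁻⁵ mm/N.
Hence P = δ_free / Σ(L/AE) = 2.941/1.946×10⁻⁵ = 151.1 kN (tensile).
σ_{magnesium alloy} = P / A = 151100 / 1100 = 137.4 MPa.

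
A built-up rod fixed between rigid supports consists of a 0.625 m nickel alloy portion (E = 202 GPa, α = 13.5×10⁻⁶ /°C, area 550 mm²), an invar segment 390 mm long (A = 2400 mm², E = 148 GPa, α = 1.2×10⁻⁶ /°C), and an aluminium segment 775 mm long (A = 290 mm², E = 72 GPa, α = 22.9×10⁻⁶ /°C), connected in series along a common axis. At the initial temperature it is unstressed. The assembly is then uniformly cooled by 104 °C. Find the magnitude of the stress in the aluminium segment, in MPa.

σ ≈ 218 MPa (tensile)

If the supports were absent, the total length change would be Σ αᵢΔT Lᵢ = 13.5×10⁻⁶×104×625 + 1.2×10⁻⁶×104×390 + 22.9×10⁻⁶×104×775 = 2.772 mm.
Since the ends are fixed, an axial force P builds up, equal in every segment, with P · Σ Lᵢ/(AᵢEᵢ) = δ_free.
Σ Lᵢ/(AᵢEᵢ) = 625/(550×202×10³) + 390/(2400×148×10³) + 775/(290×72×10³) = 4.384×10⁻⁵ mm/N.
So P = 2.772 / 4.384×10⁻⁵ = 63.23 kN, tensile.
σ_{aluminium} = P / A = 63230 / 290 = 218 MPa.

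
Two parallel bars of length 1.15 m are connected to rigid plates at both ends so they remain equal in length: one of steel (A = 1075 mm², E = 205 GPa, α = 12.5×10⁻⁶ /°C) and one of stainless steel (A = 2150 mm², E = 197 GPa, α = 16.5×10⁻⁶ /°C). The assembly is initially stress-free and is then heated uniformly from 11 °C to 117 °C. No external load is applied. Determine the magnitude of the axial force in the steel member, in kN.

P ≈ 61.5 kN (tensile in the steel)

Both members must finish at the same length. With the larger α, the stainless steel tends to over-expand; the plates restrain it, putting the stainless steel in compression and the steel in tension. With no external load the two internal forces are equal and opposite, magnitude P.
Setting the final lengths equal and cancelling L: (α₁ − α₂)ΔT = P/(A₁E₁) + P/(A₂E₂).
|α₁ − α₂|·ΔT = 4×10⁻⁶ × 106 = 0.000424.
1/(A₁E₁) + 1/(A₂E₂) = 1/(1075×205×10³) + 1/(2150×197×10³) = 6.899×10⁻⁹ N⁻¹.
P = 0.000424 / 6.899×10⁻⁹ = 61460 N = 61.46 kN.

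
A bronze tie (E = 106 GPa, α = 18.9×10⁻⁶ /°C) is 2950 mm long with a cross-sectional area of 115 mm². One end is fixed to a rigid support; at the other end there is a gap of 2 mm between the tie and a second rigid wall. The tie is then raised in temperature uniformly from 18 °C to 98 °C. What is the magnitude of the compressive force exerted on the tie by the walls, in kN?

Free thermal elongation = αΔT L = 18.9×10⁻⁶ × 80 × 2950 = 4.46 mm.
This exceeds the 2 mm gap, so the wall pushes back. The portion of expansion that must be recovered elastically is δ_free − gap = 4.46 − 2 = 2.46 mm.
That suppressed elongation corresponds to σ = E·Δ/L = 106×10³ × 2.46/2950 = 88.41 MPa.
P = σA = 88.41 × 115 = 10.17 kN.

P ≈ 10.2 kN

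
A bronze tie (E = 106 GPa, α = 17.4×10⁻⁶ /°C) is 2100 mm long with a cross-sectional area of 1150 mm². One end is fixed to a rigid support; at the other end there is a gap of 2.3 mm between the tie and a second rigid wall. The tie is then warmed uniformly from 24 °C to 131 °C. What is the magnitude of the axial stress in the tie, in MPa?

Free thermal elongation = αΔT L = 17.4×10⁻⁶ × 107 × 2100 = 3.91 mm.
This exceeds the 2.3 mm gap, so the wall pushes back. The portion of expansion that must be recovered elastically is δ_free − gap = 3.91 − 2.3 = 1.61 mm.
Compatibility: PL/(AE) = 1.61 mm, so σ = P/A = E × (1.61/2100) = 81.26 MPa.

σ ≈ 81.3 MPa (compressive)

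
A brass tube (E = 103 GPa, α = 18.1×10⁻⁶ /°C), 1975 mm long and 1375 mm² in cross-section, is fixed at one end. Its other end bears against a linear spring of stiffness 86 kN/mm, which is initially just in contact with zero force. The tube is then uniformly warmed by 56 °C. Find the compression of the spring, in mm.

The unrestrained thermal change is αΔT L = 18.1×10⁻⁶ × 56 × 1975 = 2.002 mm.
Let P be the compressive force at the spring. The tube shortens elastically by PL/(AE) and the spring compresses by P/k; together these equal δ_free.
So P = δ_free / [L/(AE) + 1/k] = 2.002 / [ 1975/(1375×103×10³) + 1/(86×10³) ].
P = 2.002 / 2.557×10⁻⁵ = 78280 N.
Spring compression = P/k = 78280/(86×10³) = 0.9102 mm.

δ ≈ 0.91 mm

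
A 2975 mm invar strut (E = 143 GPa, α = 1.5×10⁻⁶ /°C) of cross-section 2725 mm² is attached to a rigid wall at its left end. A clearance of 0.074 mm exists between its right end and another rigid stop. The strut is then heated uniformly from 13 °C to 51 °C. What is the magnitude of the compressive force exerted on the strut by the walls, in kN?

If the wall were absent the strut would grow by αΔT L = 1.5×10⁻⁶ × 38 × 2975 = 0.1696 mm.
The gap closes (δ_free > 0.074 mm) and the wall then resists a further 0.1696 − 0.074 = 0.09558 mm of expansion.
Compatibility: PL/(AE) = 0.09558 mm, so σ = P/A = E × (0.09558/2975) = 4.594 MPa.
P = σA = 4.594 × 2725 = 12.52 kN.

P ≈ 12.5 kN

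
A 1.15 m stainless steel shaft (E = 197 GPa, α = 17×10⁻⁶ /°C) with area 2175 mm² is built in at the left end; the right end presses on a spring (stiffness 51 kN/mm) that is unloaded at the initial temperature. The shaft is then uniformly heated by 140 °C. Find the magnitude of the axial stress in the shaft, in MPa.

σ ≈ 56.5 MPa (compressive)

Free thermal expansion: δ_free = αΔT L = 17×10⁻⁶ × 140 × 1150 = 2.737 mm.
Let P be the compressive force at the spring. The shaft shortens elastically by PL/(AE) and the spring compresses by P/k; together these equal δ_free.
P [ L/(AE) + 1/k ] = δ_free → P [ 1150/(2175×197×10³) + 1/(51×10³) ] = 2.737.
P = 2.737 / 2.229×10⁻⁵ = 122800 N.
σ = P/A = 122800/2175 = 56.45 MPa.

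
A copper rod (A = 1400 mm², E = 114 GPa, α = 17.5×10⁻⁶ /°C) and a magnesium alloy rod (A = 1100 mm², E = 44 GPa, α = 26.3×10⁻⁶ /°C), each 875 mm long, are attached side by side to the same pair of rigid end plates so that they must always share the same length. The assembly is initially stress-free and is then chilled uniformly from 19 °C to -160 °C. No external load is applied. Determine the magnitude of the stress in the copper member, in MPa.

Equilibrium of a rigid end plate with no external load gives equal and opposite internal forces ±P in the two members. Since α_{magnesium alloy} > α_{copper}, cooling drives the magnesium alloy into tension and the copper into compression.
Equating the net (thermal + elastic) strains gives |α₁ − α₂|·ΔT = P·[1/(A₁E₁) + 1/(A₂E₂)].
|α₁ − α₂|·ΔT = 8.8×10⁻⁶ × 179 = 0.001575.
1/(A₁E₁) + 1/(A₂E₂) = 1/(1400×114×10³) + 1/(1100×44×10³) = 2.693×10⁻⁸ N⁻¹.
So P = 0.001575 / 2.693×10⁻⁸ = 58.5 kN.
σ_{copper} = P/A₁ = 58500/1400 = 41.79 MPa, compressive.

σ ≈ 41.8 MPa (compressive)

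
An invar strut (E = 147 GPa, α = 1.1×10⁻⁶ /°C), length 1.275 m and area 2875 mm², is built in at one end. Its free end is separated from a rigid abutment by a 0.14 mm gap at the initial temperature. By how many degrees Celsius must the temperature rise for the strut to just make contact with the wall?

ΔT ≈ 99.8 °C

The gap closes when αΔT L = 0.14 mm, since the strut is still unstressed at that instant.
ΔT = 0.14 / (1.1×10⁻⁶ × 1275) = 99.82 °C.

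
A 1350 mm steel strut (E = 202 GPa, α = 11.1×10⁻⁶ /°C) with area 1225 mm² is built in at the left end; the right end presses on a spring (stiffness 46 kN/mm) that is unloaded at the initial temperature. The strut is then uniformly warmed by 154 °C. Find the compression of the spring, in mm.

δ ≈ 1.84 mm

The unrestrained thermal change is αΔT L = 11.1×10⁻⁶ × 154 × 1350 = 2.308 mm.
With a force P in the spring, the elastic change of the strut is PL/(AE) and that of the spring is P/k; compatibility requires their sum to equal δ_free.
P [ L/(AE) + 1/k ] = δ_free → P [ 1350/(1225×202×10³) + 1/(46×10³) ] = 2.308.
P = 2.308 / 2.719×10⁻⁵ = 84860 N.
Spring compression = P/k = 84860/(46×10³) = 1.845 mm.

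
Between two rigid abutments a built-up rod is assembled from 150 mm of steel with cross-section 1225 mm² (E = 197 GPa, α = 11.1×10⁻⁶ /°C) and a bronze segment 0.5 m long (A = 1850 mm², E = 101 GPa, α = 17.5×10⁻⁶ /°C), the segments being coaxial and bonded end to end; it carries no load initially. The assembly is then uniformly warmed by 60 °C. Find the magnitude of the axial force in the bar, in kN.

P ≈ 190 kN (compressive)

Free thermal expansion of the whole bar: Σ αᵢΔT Lᵢ = 11.1×10⁻⁶×60×150 + 17.5×10⁻⁶×60×500 = 0.6249 mm.
The rigid supports impose zero overall length change; the single axial force P common to all segments must satisfy P Σ Lᵢ/(AᵢEᵢ) = δ_free.
The series flexibility is Σ Lᵢ/(AᵢEᵢ) = 150/(1225×197×10³) + 500/(1850×101×10³) = 3.298×10⁻⁶ mm/N.
So P = 0.6249 / 3.298×10⁻⁶ = 189.5 kN, compressive.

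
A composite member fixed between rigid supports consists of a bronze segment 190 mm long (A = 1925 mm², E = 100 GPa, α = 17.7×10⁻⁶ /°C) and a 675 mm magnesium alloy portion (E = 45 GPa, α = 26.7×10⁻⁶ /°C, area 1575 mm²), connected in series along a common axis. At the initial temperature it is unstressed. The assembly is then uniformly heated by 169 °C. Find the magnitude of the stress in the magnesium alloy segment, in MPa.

If the supports were absent, the total length change would be Σ αᵢΔT Lᵢ = 17.7×10⁻⁶×169×190 + 26.7×10⁻⁶×169×675 = 3.614 mm.
The rigid supports impose zero overall length change; the single axial force P common to all segments must satisfy P Σ Lᵢ/(AᵢEᵢ) = δ_free.
The series flexibility is Σ Lᵢ/(AᵢEᵢ) = 190/(1925×100×10³) + 675/(1575×45×10³) = 1.051×10⁻⁵ mm/N.
So P = 3.614 / 1.051×10⁻⁵ = 343.9 kN, compressive.
σ_{magnesium alloy} = P / A = 343900 / 1575 = 218.3 MPa.

σ ≈ 218 MPa (compressive)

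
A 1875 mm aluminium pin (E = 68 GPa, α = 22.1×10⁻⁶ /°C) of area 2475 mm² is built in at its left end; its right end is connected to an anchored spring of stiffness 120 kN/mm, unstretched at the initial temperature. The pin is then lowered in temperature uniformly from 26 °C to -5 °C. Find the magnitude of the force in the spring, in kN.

P ≈ 66 kN

Free thermal contraction: δ_free = αΔT L = 22.1×10⁻⁶ × 31 × 1875 = 1.285 mm.
With a force P in the spring, the elastic change of the pin is PL/(AE) and that of the spring is P/k; compatibility requires their sum to equal δ_free.
P [ L/(AE) + 1/k ] = δ_free → P [ 1875/(2475×68×10³) + 1/(120×10³) ] = 1.285.
P = 1.285 / 1.947×10⁻⁵ = 65960 N.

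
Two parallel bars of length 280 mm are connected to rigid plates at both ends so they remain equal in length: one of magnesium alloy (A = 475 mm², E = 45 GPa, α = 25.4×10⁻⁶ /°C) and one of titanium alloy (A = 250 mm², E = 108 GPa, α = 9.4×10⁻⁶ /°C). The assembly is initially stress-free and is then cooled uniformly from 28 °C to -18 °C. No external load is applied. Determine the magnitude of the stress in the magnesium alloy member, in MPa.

σ ≈ 18.5 MPa (tensile)

Both members must finish at the same length. With the larger α, the magnesium alloy tends to over-contract; the plates restrain it, putting the magnesium alloy in tension and the titanium alloy in compression. With no external load the two internal forces are equal and opposite, magnitude P.
Setting the final lengths equal and cancelling L: (α₁ − α₂)ΔT = P/(A₁E₁) + P/(A₂E₂).
|α₁ − α₂|·ΔT = 16×10⁻⁶ × 46 = 0.000736.
1/(A₁E₁) + 1/(A₂E₂) = 1/(475×45×10³) + 1/(250×108×10³) = 8.382×10⁻⁸ N⁻¹.
P = 0.000736 / 8.382×10⁻⁸ = 8781 N = 8.781 kN.
σ_{magnesium alloy} = P/A₁ = 8781/475 = 18.49 MPa, tensile.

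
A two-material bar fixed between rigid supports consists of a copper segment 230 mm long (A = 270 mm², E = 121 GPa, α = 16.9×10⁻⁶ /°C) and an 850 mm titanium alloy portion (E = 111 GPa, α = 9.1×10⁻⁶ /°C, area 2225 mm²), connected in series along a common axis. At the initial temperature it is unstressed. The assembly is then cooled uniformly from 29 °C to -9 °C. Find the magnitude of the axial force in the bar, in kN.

P ≈ 42.1 kN (tensile)

Free thermal contraction of the whole bar: Σ αᵢΔT Lᵢ = 16.9×10⁻⁶×38×230 + 9.1×10⁻⁶×38×850 = 0.4416 mm.
Since the ends are fixed, an axial force P builds up, equal in every segment, with P · Σ Lᵢ/(AᵢEᵢ) = δ_free.
Σ Lᵢ/(AᵢEᵢ) = 230/(270×121×10³) + 850/(2225×111×10³) = 1.048×10⁻⁵ mm/N.
P = 0.4416 / 1.048×10⁻⁵ = 42130 N = 42.13 kN, tensile.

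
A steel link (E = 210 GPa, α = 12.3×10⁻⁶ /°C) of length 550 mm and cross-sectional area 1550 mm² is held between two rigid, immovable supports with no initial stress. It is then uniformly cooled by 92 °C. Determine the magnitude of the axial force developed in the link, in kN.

P ≈ 368 kN (tensile)

The ends cannot move, so σ = EαΔT = 210×10³ × 12.3×10⁻⁶ × 92 = 237.6 MPa.
Then P = σA = 237.6 × 1550 mm² = 368.3 kN, tensile.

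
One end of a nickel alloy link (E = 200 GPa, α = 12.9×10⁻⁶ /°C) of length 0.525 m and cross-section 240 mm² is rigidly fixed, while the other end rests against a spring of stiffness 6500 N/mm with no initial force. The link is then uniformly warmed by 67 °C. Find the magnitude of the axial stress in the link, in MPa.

σ ≈ 11.5 MPa (compressive)

The unrestrained thermal change is αΔT L = 12.9×10⁻⁶ × 67 × 525 = 0.4538 mm.
Let P be the compressive force at the spring. The link shortens elastically by PL/(AE) and the spring compresses by P/k; together these equal δ_free.
So P = δ_free / [L/(AE) + 1/k] = 0.4538 / [ 525/(240×200×10³) + 1/(6500) ].
P = 0.4538 / 0.0001648 = 2754 N.
σ = P/A = 2754/240 = 11.47 MPa.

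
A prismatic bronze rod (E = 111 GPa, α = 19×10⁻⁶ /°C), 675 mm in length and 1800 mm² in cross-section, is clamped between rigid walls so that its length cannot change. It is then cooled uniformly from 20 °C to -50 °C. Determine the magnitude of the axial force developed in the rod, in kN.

P ≈ 266 kN (tensile)

With zero net strain, σ = E·αΔT = 111 GPa × 19×10⁻⁶ × 70 = 147.6 MPa.
Axial force P = σA = 147.6 × 1800 = 265700 N = 265.7 kN, tensile.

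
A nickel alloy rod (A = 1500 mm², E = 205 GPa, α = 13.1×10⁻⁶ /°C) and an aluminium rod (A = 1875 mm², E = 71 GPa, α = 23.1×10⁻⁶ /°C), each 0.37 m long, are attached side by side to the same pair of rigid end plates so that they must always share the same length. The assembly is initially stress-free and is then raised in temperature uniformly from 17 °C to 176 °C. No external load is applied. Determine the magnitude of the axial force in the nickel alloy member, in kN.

P ≈ 148 kN (tensile in the nickel alloy)

Both members must finish at the same length. With the larger α, the aluminium tends to over-expand; the plates restrain it, putting the aluminium in compression and the nickel alloy in tension. With no external load the two internal forces are equal and opposite, magnitude P.
Setting the final lengths equal and cancelling L: (α₁ − α₂)ΔT = P/(A₁E₁) + P/(A₂E₂).
|α₁ − α₂|·ΔT = 10×10⁻⁶ × 159 = 0.00159.
1/(A₁E₁) + 1/(A₂E₂) = 1/(1500×205×10³) + 1/(1875×71×10³) = 1.076×10⁻⁸ N⁻¹.
So P = 0.00159 / 1.076×10⁻⁸ = 147.7 kN.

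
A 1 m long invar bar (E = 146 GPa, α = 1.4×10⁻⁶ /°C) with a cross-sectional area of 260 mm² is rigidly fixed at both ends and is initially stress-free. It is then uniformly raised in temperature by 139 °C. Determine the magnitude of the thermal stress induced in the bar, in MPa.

σ ≈ 28.4 MPa (compressive)

With length fixed, the mechanical strain must cancel the thermal strain αΔT = 1.4×10⁻⁶ × 139 = 194.6×10⁻⁶.
Hence σ = E·αΔT = 146×10³ × 194.6×10⁻⁶ = 28.41 MPa, compressive.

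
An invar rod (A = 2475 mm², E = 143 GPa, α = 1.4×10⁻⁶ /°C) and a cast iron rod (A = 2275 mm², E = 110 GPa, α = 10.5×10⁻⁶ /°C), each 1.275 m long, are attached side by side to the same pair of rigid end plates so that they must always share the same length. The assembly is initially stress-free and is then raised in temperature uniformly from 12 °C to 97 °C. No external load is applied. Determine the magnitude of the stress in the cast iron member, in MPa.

σ ≈ 49.8 MPa (compressive)

The cast iron has the larger α, so on heating it would change length more than the invar if both were free. The rigid plates force a common final length, so the cast iron is put into compression and the invar into tension, with equal and opposite forces P (no external load).
Compatibility of the two members (thermal + elastic change equal): (α₁ − α₂)ΔT = P·[1/(A₁E₁) + 1/(A₂E₂)].
|α₁ − α₂|·ΔT = 9.1×10⁻⁶ × 85 = 0.0007735.
1/(A₁E₁) + 1/(A₂E₂) = 1/(2475×143×10³) + 1/(2275×110×10³) = 6.821×10⁻⁹ N⁻¹.
P = 0.0007735 / 6.821×10⁻⁹ = 113400 N = 113.4 kN.
σ_{cast iron} = P/A₂ = 113400/2275 = 49.84 MPa, compressive.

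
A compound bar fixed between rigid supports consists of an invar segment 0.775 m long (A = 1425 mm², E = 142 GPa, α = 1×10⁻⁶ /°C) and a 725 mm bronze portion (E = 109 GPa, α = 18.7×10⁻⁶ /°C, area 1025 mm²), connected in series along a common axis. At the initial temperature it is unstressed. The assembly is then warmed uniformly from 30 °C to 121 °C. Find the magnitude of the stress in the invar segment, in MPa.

σ ≈ 88.7 MPa (compressive)

If the supports were absent, the total length change would be Σ αᵢΔT Lᵢ = 1×10⁻⁶×91×775 + 18.7×10⁻⁶×91×725 = 1.304 mm.
Since the ends are fixed, an axial force P builds up, equal in every segment, with P · Σ Lᵢ/(AᵢEᵢ) = δ_free.
Σ Lᵢ/(AᵢEᵢ) = 775/(1425×142×10³) + 725/(1025×109×10³) = 1.032×10⁻⁵ mm/N.
Hence P = δ_free / Σ(L/AE) = 1.304/1.032×10⁻⁵ = 126.4 kN (compressive).
σ_{invar} = P / A = 126400 / 1425 = 88.7 MPa.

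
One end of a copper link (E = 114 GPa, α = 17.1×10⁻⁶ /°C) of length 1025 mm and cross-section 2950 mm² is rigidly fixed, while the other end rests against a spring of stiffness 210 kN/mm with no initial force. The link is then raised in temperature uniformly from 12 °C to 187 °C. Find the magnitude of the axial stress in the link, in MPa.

If the spring were absent the link would lengthen by αΔT L = 17.1×10⁻⁶ × 175 × 1025 = 3.067 mm.
Let P be the compressive force at the spring. The link shortens elastically by PL/(AE) and the spring compresses by P/k; together these equal δ_free.
So P = δ_free / [L/(AE) + 1/k] = 3.067 / [ 1025/(2950×114×10³) + 1/(210×10³) ].
P = 3.067 / 7.81×10⁻⁶ = 392800 N.
σ = P/A = 392800/2950 = 133.1 MPa.

σ ≈ 133 MPa (compressive)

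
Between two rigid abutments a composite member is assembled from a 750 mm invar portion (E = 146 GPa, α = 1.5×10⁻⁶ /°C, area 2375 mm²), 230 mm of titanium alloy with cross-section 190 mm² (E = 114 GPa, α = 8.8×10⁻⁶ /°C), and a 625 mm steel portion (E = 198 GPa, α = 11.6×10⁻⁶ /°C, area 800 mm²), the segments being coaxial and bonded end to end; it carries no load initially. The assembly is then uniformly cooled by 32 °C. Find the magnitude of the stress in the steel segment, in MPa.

σ ≈ 24.9 MPa (tensile)

Free thermal contraction of the whole bar: Σ αᵢΔT Lᵢ = 1.5×10⁻⁶×32×750 + 8.8×10⁻⁶×32×230 + 11.6×10⁻⁶×32×625 = 0.3328 mm.
The rigid supports impose zero overall length change; the single axial force P common to all segments must satisfy P Σ Lᵢ/(AᵢEᵢ) = δ_free.
Σ Lᵢ/(AᵢEᵢ) = 750/(2375×146×10³) + 230/(190×114×10³) + 625/(800×198×10³) = 1.673×10⁻⁵ mm/N.
So P = 0.3328 / 1.673×10⁻⁵ = 19.89 kN, tensile.
σ_{steel} = P / A = 19890 / 800 = 24.87 MPa.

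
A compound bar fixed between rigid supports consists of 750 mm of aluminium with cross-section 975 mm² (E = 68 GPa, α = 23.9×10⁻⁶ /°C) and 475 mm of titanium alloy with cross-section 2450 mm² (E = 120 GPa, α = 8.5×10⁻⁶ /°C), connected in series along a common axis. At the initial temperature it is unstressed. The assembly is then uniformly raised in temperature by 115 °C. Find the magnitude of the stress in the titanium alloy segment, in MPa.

σ ≈ 79.7 MPa (compressive)

Free thermal expansion of the whole bar: Σ αᵢΔT Lᵢ = 23.9×10⁻⁶×115×750 + 8.5×10⁻⁶×115×475 = 2.526 mm.
The walls prevent any net length change, so an axial force P (same in every segment) develops. Compatibility: P · Σ Lᵢ/(AᵢEᵢ) = δ_free.
Σ Lᵢ/(AᵢEᵢ) = 750/(975×68×10³) + 475/(2450×120×10³) = 1.293×10⁻⁵ mm/N.
P = 2.526 / 1.293×10⁻⁵ = 195400 N = 195.4 kN, compressive.
σ_{titanium alloy} = P / A = 195400 / 2450 = 79.74 MPa.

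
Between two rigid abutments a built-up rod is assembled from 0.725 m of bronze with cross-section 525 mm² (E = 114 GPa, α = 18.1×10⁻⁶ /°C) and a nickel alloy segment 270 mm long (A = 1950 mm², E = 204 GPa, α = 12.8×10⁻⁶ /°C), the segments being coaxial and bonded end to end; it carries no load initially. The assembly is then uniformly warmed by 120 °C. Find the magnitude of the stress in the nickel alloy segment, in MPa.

σ ≈ 79.8 MPa (compressive)

With the walls removed the bar would change length by δ_free = Σ αᵢΔT Lᵢ = 18.1×10⁻⁶×120×725 + 12.8×10⁻⁶×120×270 = 1.989 mm.
The walls prevent any net length change, so an axial force P (same in every segment) develops. Compatibility: P · Σ Lᵢ/(AᵢEᵢ) = δ_free.
Σ Lᵢ/(AᵢEᵢ) = 725/(525×114×10³) + 270/(1950×204×10³) = 1.279×10⁻⁵ mm/N.
P = 1.989 / 1.279×10⁻⁵ = 155500 N = 155.5 kN, compressive.
σ_{nickel alloy} = P / A = 155500 / 1950 = 79.75 MPa.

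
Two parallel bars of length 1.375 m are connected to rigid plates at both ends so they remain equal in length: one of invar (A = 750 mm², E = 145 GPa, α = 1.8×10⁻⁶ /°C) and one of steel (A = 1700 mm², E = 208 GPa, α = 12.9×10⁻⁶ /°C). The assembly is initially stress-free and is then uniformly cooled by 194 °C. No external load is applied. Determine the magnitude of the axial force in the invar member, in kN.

P ≈ 179 kN (compressive in the invar)

Equilibrium of a rigid end plate with no external load gives equal and opposite internal forces ±P in the two members. Since α_{steel} > α_{invar}, cooling drives the steel into tension and the invar into compression.
Equating the net (thermal + elastic) strains gives |α₁ − α₂|·ΔT = P·[1/(A₁E₁) + 1/(A₂E₂)].
|α₁ − α₂|·ΔT = 11.1×10⁻⁶ × 194 = 0.002153.
1/(A₁E₁) + 1/(A₂E₂) = 1/(750×145×10³) + 1/(1700×208×10³) = 1.202×10⁻⁸ N⁻¹.
So P = 0.002153 / 1.202×10⁻⁸ = 179.1 kN.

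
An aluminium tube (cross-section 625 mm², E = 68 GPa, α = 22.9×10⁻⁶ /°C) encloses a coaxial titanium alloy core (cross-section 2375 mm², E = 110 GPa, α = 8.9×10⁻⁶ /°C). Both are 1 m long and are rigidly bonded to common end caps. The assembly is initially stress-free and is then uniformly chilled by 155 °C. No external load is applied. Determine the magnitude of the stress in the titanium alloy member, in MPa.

σ ≈ 33.4 MPa (compressive)

The aluminium has the larger α, so on cooling it would change length more than the titanium alloy if both were free. The rigid plates force a common final length, so the aluminium is put into tension and the titanium alloy into compression, with equal and opposite forces P (no external load).
Setting the final lengths equal and cancelling L: (α₁ − α₂)ΔT = P/(A₁E₁) + P/(A₂E₂).
|α₁ − α₂|·ΔT = 14×10⁻⁶ × 155 = 0.00217.
1/(A₁E₁) + 1/(A₂E₂) = 1/(625×68×10³) + 1/(2375×110×10³) = 2.736×10⁻⁸ N⁻¹.
So P = 0.00217 / 2.736×10⁻⁸ = 79.32 kN.
σ_{titanium alloy} = P/A₂ = 79320/2375 = 33.4 MPa, compressive.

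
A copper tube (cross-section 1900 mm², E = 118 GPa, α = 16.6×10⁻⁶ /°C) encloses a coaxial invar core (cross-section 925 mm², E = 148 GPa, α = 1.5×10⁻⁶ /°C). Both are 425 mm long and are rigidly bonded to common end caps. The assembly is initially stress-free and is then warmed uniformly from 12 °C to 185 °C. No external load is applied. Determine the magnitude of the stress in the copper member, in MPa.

σ ≈ 117 MPa (compressive)

The copper has the larger α, so on heating it would change length more than the invar if both were free. The rigid plates force a common final length, so the copper is put into compression and the invar into tension, with equal and opposite forces P (no external load).
Setting the final lengths equal and cancelling L: (α₁ − α₂)ΔT = P/(A₁E₁) + P/(A₂E₂).
|α₁ − α₂|·ΔT = 15.1×10⁻⁶ × 173 = 0.002612.
1/(A₁E₁) + 1/(A₂E₂) = 1/(1900×118×10³) + 1/(925×148×10³) = 1.176×10⁻⁸ N⁻¹.
So P = 0.002612 / 1.176×10⁻⁸ = 222 kN.
σ_{copper} = P/A₁ = 222000/1900 = 116.9 MPa, compressive.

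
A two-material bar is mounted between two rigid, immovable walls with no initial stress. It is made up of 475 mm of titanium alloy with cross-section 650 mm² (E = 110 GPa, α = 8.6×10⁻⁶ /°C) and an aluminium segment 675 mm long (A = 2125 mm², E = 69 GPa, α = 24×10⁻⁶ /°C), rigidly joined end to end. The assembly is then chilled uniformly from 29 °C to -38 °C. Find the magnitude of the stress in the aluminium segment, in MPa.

With the walls removed the bar would change length by δ_free = Σ αᵢΔT Lᵢ = 8.6×10⁻⁶×67×475 + 24×10⁻⁶×67×675 = 1.359 mm.
The walls prevent any net length change, so an axial force P (same in every segment) develops. Compatibility: P · Σ Lᵢ/(AᵢEᵢ) = δ_free.
The series flexibility is Σ Lᵢ/(AᵢEᵢ) = 475/(650×110×10³) + 675/(2125×69×10³) = 1.125×10⁻⁵ mm/N.
So P = 1.359 / 1.125×10⁻⁵ = 120.8 kN, tensile.
σ_{aluminium} = P / A = 120800 / 2125 = 56.87 MPa.

σ ≈ 56.9 MPa (tensile)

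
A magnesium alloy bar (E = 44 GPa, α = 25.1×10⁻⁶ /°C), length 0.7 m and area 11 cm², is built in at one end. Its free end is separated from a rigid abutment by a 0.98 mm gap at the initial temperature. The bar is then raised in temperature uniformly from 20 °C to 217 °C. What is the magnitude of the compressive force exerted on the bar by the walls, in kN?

If the wall were absent the bar would grow by αΔT L = 25.1×10⁻⁶ × 197 × 700 = 3.461 mm.
This exceeds the 0.98 mm gap, so the wall pushes back. The portion of expansion that must be recovered elastically is δ_free − gap = 3.461 − 0.98 = 2.481 mm.
Compatibility: PL/(AE) = 2.481 mm, so σ = P/A = E × (2.481/700) = 156 MPa.
P = σA = 156 × 1100 = 171.6 kN.

P ≈ 172 kN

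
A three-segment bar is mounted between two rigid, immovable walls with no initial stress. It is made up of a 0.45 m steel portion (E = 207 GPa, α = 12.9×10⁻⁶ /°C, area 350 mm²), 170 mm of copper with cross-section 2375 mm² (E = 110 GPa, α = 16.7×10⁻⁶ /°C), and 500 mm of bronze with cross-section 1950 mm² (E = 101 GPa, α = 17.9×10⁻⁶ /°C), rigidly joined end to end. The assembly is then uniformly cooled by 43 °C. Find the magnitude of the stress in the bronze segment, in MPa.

σ ≈ 41.3 MPa (tensile)

With the walls removed the bar would change length by δ_free = Σ αᵢΔT Lᵢ = 12.9×10⁻⁶×43×450 + 16.7×10⁻⁶×43×170 + 17.9×10⁻⁶×43×500 = 0.7565 mm.
The walls prevent any net length change, so an axial force P (same in every segment) develops. Compatibility: P · Σ Lᵢ/(AᵢEᵢ) = δ_free.
Σ Lᵢ/(AᵢEᵢ) = 450/(350×207×10³) + 170/(2375×110×10³) + 500/(1950×101×10³) = 9.401×10⁻⁶ mm/N.
So P = 0.7565 / 9.401×10⁻⁶ = 80.48 kN, tensile.
σ_{bronze} = P / A = 80480 / 1950 = 41.27 MPa.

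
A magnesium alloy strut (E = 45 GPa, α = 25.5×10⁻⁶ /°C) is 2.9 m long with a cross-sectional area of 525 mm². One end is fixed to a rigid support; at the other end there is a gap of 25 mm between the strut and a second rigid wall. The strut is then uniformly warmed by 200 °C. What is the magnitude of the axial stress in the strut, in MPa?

If the wall were absent the strut would grow by αΔT L = 25.5×10⁻⁶ × 200 × 2900 = 14.79 mm.
This is smaller than the 25 mm clearance, so the strut expands freely without reaching the stop — the stress is zero.

σ ≈ 0 MPa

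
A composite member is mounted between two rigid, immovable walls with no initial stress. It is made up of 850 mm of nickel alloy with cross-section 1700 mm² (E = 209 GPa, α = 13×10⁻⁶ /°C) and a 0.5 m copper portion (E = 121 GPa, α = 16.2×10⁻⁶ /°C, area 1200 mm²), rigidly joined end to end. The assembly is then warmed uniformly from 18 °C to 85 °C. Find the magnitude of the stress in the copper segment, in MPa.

σ ≈ 183 MPa (compressive)

With the walls removed the bar would change length by δ_free = Σ αᵢΔT Lᵢ = 13×10⁻⁶×67×850 + 16.2×10⁻⁶×67×500 = 1.283 mm.
The walls prevent any net length change, so an axial force P (same in every segment) develops. Compatibility: P · Σ Lᵢ/(AᵢEᵢ) = δ_free.
Σ Lᵢ/(AᵢEᵢ) = 850/(1700×209×10³) + 500/(1200×121×10³) = 5.836×10⁻⁶ mm/N.
Hence P = δ_free / Σ(L/AE) = 1.283/5.836×10⁻⁶ = 219.9 kN (compressive).
σ_{copper} = P / A = 219900 / 1200 = 183.2 MPa.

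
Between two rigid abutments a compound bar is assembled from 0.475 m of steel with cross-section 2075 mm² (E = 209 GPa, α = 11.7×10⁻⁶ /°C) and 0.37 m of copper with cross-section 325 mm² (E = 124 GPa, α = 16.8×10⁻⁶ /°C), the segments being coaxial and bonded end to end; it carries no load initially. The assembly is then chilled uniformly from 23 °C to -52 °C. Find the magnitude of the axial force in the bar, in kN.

With the walls removed the bar would change length by δ_free = Σ αᵢΔT Lᵢ = 11.7×10⁻⁶×75×475 + 16.8×10⁻⁶×75×370 = 0.883 mm.
The walls prevent any net length change, so an axial force P (same in every segment) develops. Compatibility: P · Σ Lᵢ/(AᵢEᵢ) = δ_free.
Σ Lᵢ/(AᵢEᵢ) = 475/(2075×209×10³) + 370/(325×124×10³) = 1.028×10⁻⁵ mm/N.
So P = 0.883 / 1.028×10⁻⁵ = 85.93 kN, tensile.

P ≈ 85.9 kN (tensile)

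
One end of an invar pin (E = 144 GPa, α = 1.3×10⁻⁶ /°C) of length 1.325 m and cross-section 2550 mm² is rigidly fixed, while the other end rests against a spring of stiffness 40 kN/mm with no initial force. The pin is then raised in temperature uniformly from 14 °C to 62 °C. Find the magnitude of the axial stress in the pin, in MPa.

σ ≈ 1.13 MPa (compressive)

The unrestrained thermal change is αΔT L = 1.3×10⁻⁶ × 48 × 1325 = 0.08268 mm.
Let P be the compressive force at the spring. The pin shortens elastically by PL/(AE) and the spring compresses by P/k; together these equal δ_free.
P [ L/(AE) + 1/k ] = δ_free → P [ 1325/(2550×144×10³) + 1/(40×10³) ] = 0.08268.
P = 0.08268 / 2.861×10⁻⁵ = 2890 N.
σ = P/A = 2890/2550 = 1.133 MPa.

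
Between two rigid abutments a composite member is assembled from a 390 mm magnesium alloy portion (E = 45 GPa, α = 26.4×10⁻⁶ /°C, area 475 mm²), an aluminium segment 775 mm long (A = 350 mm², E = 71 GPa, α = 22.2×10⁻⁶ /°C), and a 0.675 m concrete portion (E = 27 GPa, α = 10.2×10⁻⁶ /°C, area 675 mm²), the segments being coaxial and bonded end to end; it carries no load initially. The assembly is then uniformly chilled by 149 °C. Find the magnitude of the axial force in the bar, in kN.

P ≈ 59.3 kN (tensile)

If the supports were absent, the total length change would be Σ αᵢΔT Lᵢ = 26.4×10⁻⁶×149×390 + 22.2×10⁻⁶×149×775 + 10.2×10⁻⁶×149×675 = 5.124 mm.
The rigid supports impose zero overall length change; the single axial force P common to all segments must satisfy P Σ Lᵢ/(AᵢEᵢ) = δ_free.
Σ Lᵢ/(AᵢEᵢ) = 390/(475×45×10³) + 775/(350×71×10³) + 675/(675×27×10³) = 8.647×10⁻⁵ mm/N.
Hence P = δ_free / Σ(L/AE) = 5.124/8.647×10⁻⁵ = 59.25 kN (tensile).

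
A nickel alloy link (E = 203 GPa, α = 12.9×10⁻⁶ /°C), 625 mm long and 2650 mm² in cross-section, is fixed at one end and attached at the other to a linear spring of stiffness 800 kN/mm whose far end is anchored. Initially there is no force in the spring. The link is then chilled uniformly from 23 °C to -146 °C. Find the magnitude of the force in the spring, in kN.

P ≈ 565 kN

Free thermal contraction: δ_free = αΔT L = 12.9×10⁻⁶ × 169 × 625 = 1.363 mm.
Let P be the tensile force in the spring. The link extends elastically by PL/(AE) and the spring stretches by P/k; together these equal δ_free.
So P = δ_free / [L/(AE) + 1/k] = 1.363 / [ 625/(2650×203×10³) + 1/(800×10³) ].
P = 1.363 / 2.412×10⁻⁶ = 565000 N.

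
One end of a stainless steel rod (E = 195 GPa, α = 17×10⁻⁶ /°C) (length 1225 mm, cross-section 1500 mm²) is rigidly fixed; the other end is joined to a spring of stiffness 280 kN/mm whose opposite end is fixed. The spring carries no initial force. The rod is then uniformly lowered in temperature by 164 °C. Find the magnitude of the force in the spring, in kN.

The unrestrained thermal change is αΔT L = 17×10⁻⁶ × 164 × 1225 = 3.415 mm.
Let P be the tensile force in the spring. The rod extends elastically by PL/(AE) and the spring stretches by P/k; together these equal δ_free.
So P = δ_free / [L/(AE) + 1/k] = 3.415 / [ 1225/(1500×195×10³) + 1/(280×10³) ].
P = 3.415 / 7.759×10⁻⁶ = 440100 N.

P ≈ 440 kN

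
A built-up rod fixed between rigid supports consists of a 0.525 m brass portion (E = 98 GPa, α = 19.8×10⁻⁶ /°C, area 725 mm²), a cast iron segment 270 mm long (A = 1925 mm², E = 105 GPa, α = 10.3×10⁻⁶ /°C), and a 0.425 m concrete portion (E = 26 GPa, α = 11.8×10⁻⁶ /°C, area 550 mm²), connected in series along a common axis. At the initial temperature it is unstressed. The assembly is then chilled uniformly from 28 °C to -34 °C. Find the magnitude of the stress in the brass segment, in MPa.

Free thermal contraction of the whole bar: Σ αᵢΔT Lᵢ = 19.8×10⁻⁶×62×525 + 10.3×10⁻⁶×62×270 + 11.8×10⁻⁶×62×425 = 1.128 mm.
The walls prevent any net length change, so an axial force P (same in every segment) develops. Compatibility: P · Σ Lᵢ/(AᵢEᵢ) = δ_free.
Σ Lᵢ/(AᵢEᵢ) = 525/(725×98×10³) + 270/(1925×105×10³) + 425/(550×26×10³) = 3.845×10⁻⁵ mm/N.
P = 1.128 / 3.845×10⁻⁵ = 29340 N = 29.34 kN, tensile.
σ_{brass} = P / A = 29340 / 725 = 40.46 MPa.

σ ≈ 40.5 MPa (tensile)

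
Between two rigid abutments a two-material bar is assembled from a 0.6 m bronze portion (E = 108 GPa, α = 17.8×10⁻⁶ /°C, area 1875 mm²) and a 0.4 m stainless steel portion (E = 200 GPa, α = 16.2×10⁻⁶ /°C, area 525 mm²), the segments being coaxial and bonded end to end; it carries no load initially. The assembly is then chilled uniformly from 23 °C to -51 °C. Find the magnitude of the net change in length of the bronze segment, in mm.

|ΔL| ≈ 0.235 mm

With the walls removed the bar would change length by δ_free = Σ αᵢΔT Lᵢ = 17.8×10⁻⁶×74×600 + 16.2×10⁻⁶×74×400 = 1.27 mm.
Since the ends are fixed, an axial force P builds up, equal in every segment, with P · Σ Lᵢ/(AᵢEᵢ) = δ_free.
Σ Lᵢ/(AᵢEᵢ) = 600/(1875×108×10³) + 400/(525×200×10³) = 6.772×10⁻⁶ mm/N.
Hence P = δ_free / Σ(L/AE) = 1.27/6.772×10⁻⁶ = 187.5 kN (tensile).
For the bronze segment, free thermal change = 17.8×10⁻⁶×74×600 = 0.7903 mm and elastic change from P = 187500×600/(1875×108×10³) = 0.5556 mm; these oppose, so the net change is 0.235 mm (segment shortens).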